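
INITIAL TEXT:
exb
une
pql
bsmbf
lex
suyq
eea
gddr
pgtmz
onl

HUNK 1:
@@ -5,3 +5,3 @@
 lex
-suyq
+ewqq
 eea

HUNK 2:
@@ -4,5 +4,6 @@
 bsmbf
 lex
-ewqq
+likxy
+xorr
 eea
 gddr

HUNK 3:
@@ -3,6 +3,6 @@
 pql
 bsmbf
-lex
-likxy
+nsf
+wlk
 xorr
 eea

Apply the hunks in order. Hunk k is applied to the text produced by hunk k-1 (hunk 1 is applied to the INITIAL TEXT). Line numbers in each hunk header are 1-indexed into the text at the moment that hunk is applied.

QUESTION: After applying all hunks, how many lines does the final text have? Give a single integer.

Hunk 1: at line 5 remove [suyq] add [ewqq] -> 10 lines: exb une pql bsmbf lex ewqq eea gddr pgtmz onl
Hunk 2: at line 4 remove [ewqq] add [likxy,xorr] -> 11 lines: exb une pql bsmbf lex likxy xorr eea gddr pgtmz onl
Hunk 3: at line 3 remove [lex,likxy] add [nsf,wlk] -> 11 lines: exb une pql bsmbf nsf wlk xorr eea gddr pgtmz onl
Final line count: 11

Answer: 11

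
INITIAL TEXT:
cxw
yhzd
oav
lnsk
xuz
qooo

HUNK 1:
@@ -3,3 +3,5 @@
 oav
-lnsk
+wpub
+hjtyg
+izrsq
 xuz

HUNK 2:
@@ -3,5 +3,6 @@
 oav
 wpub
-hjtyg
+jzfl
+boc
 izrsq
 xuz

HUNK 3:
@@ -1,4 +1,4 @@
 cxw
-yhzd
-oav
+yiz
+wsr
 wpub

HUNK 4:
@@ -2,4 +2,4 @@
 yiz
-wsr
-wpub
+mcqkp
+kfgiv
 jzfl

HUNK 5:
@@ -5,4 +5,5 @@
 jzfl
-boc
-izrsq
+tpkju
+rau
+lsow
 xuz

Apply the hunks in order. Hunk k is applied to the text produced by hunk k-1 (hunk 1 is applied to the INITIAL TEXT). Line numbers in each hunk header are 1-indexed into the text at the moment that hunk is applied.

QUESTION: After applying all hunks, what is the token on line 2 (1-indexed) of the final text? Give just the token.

Hunk 1: at line 3 remove [lnsk] add [wpub,hjtyg,izrsq] -> 8 lines: cxw yhzd oav wpub hjtyg izrsq xuz qooo
Hunk 2: at line 3 remove [hjtyg] add [jzfl,boc] -> 9 lines: cxw yhzd oav wpub jzfl boc izrsq xuz qooo
Hunk 3: at line 1 remove [yhzd,oav] add [yiz,wsr] -> 9 lines: cxw yiz wsr wpub jzfl boc izrsq xuz qooo
Hunk 4: at line 2 remove [wsr,wpub] add [mcqkp,kfgiv] -> 9 lines: cxw yiz mcqkp kfgiv jzfl boc izrsq xuz qooo
Hunk 5: at line 5 remove [boc,izrsq] add [tpkju,rau,lsow] -> 10 lines: cxw yiz mcqkp kfgiv jzfl tpkju rau lsow xuz qooo
Final line 2: yiz

Answer: yiz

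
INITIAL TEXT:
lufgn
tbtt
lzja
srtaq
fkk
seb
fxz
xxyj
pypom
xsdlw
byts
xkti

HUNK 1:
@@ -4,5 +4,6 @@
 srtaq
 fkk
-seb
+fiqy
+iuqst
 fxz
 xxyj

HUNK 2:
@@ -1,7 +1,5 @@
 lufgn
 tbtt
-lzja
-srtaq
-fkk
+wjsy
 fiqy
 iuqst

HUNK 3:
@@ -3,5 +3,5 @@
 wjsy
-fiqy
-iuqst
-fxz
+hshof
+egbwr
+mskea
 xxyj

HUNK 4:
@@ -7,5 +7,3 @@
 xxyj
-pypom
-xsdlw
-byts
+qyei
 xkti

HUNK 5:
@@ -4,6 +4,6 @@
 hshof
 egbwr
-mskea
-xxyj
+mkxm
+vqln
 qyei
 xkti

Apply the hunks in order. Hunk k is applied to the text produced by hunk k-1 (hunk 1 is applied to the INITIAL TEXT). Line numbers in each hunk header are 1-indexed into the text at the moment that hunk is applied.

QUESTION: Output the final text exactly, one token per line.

Hunk 1: at line 4 remove [seb] add [fiqy,iuqst] -> 13 lines: lufgn tbtt lzja srtaq fkk fiqy iuqst fxz xxyj pypom xsdlw byts xkti
Hunk 2: at line 1 remove [lzja,srtaq,fkk] add [wjsy] -> 11 lines: lufgn tbtt wjsy fiqy iuqst fxz xxyj pypom xsdlw byts xkti
Hunk 3: at line 3 remove [fiqy,iuqst,fxz] add [hshof,egbwr,mskea] -> 11 lines: lufgn tbtt wjsy hshof egbwr mskea xxyj pypom xsdlw byts xkti
Hunk 4: at line 7 remove [pypom,xsdlw,byts] add [qyei] -> 9 lines: lufgn tbtt wjsy hshof egbwr mskea xxyj qyei xkti
Hunk 5: at line 4 remove [mskea,xxyj] add [mkxm,vqln] -> 9 lines: lufgn tbtt wjsy hshof egbwr mkxm vqln qyei xkti

Answer: lufgn
tbtt
wjsy
hshof
egbwr
mkxm
vqln
qyei
xkti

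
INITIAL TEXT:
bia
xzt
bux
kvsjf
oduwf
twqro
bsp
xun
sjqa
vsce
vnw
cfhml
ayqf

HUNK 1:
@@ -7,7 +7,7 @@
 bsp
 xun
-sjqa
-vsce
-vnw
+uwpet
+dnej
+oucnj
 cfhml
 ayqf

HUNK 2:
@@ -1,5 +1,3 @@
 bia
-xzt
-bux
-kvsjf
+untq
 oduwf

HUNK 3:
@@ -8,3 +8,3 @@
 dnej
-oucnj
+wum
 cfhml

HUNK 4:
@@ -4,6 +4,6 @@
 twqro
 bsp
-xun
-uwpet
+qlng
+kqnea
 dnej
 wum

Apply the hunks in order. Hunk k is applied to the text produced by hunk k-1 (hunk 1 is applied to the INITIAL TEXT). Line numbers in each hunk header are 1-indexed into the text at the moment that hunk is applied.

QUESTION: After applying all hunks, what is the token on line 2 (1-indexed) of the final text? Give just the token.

Answer: untq

Derivation:
Hunk 1: at line 7 remove [sjqa,vsce,vnw] add [uwpet,dnej,oucnj] -> 13 lines: bia xzt bux kvsjf oduwf twqro bsp xun uwpet dnej oucnj cfhml ayqf
Hunk 2: at line 1 remove [xzt,bux,kvsjf] add [untq] -> 11 lines: bia untq oduwf twqro bsp xun uwpet dnej oucnj cfhml ayqf
Hunk 3: at line 8 remove [oucnj] add [wum] -> 11 lines: bia untq oduwf twqro bsp xun uwpet dnej wum cfhml ayqf
Hunk 4: at line 4 remove [xun,uwpet] add [qlng,kqnea] -> 11 lines: bia untq oduwf twqro bsp qlng kqnea dnej wum cfhml ayqf
Final line 2: untq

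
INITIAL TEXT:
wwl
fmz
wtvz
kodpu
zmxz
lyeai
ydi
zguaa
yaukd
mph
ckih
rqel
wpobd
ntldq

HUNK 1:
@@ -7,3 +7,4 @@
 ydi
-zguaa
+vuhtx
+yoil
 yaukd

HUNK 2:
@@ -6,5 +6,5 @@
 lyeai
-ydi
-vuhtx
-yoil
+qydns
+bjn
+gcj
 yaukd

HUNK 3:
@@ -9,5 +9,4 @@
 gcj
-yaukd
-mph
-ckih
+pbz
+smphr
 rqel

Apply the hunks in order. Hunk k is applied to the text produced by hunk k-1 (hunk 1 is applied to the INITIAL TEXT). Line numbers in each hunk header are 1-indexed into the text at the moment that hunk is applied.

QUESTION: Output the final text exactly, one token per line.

Hunk 1: at line 7 remove [zguaa] add [vuhtx,yoil] -> 15 lines: wwl fmz wtvz kodpu zmxz lyeai ydi vuhtx yoil yaukd mph ckih rqel wpobd ntldq
Hunk 2: at line 6 remove [ydi,vuhtx,yoil] add [qydns,bjn,gcj] -> 15 lines: wwl fmz wtvz kodpu zmxz lyeai qydns bjn gcj yaukd mph ckih rqel wpobd ntldq
Hunk 3: at line 9 remove [yaukd,mph,ckih] add [pbz,smphr] -> 14 lines: wwl fmz wtvz kodpu zmxz lyeai qydns bjn gcj pbz smphr rqel wpobd ntldq

Answer: wwl
fmz
wtvz
kodpu
zmxz
lyeai
qydns
bjn
gcj
pbz
smphr
rqel
wpobd
ntldq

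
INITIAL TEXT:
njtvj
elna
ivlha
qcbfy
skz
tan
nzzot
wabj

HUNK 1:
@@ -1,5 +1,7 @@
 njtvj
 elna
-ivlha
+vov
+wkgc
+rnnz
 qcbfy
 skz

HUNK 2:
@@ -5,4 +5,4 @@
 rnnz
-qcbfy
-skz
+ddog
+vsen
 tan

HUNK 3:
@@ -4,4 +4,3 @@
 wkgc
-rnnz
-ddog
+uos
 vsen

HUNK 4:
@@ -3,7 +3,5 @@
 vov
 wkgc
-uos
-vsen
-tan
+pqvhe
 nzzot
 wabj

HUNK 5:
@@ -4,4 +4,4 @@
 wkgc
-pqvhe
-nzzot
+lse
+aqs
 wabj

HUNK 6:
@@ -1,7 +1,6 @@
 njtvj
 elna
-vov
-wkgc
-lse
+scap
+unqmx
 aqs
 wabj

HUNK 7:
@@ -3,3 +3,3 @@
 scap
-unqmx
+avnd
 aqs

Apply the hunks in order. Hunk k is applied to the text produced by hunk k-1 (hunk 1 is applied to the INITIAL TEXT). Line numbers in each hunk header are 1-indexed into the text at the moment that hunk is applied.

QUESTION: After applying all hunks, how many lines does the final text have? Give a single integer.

Hunk 1: at line 1 remove [ivlha] add [vov,wkgc,rnnz] -> 10 lines: njtvj elna vov wkgc rnnz qcbfy skz tan nzzot wabj
Hunk 2: at line 5 remove [qcbfy,skz] add [ddog,vsen] -> 10 lines: njtvj elna vov wkgc rnnz ddog vsen tan nzzot wabj
Hunk 3: at line 4 remove [rnnz,ddog] add [uos] -> 9 lines: njtvj elna vov wkgc uos vsen tan nzzot wabj
Hunk 4: at line 3 remove [uos,vsen,tan] add [pqvhe] -> 7 lines: njtvj elna vov wkgc pqvhe nzzot wabj
Hunk 5: at line 4 remove [pqvhe,nzzot] add [lse,aqs] -> 7 lines: njtvj elna vov wkgc lse aqs wabj
Hunk 6: at line 1 remove [vov,wkgc,lse] add [scap,unqmx] -> 6 lines: njtvj elna scap unqmx aqs wabj
Hunk 7: at line 3 remove [unqmx] add [avnd] -> 6 lines: njtvj elna scap avnd aqs wabj
Final line count: 6

Answer: 6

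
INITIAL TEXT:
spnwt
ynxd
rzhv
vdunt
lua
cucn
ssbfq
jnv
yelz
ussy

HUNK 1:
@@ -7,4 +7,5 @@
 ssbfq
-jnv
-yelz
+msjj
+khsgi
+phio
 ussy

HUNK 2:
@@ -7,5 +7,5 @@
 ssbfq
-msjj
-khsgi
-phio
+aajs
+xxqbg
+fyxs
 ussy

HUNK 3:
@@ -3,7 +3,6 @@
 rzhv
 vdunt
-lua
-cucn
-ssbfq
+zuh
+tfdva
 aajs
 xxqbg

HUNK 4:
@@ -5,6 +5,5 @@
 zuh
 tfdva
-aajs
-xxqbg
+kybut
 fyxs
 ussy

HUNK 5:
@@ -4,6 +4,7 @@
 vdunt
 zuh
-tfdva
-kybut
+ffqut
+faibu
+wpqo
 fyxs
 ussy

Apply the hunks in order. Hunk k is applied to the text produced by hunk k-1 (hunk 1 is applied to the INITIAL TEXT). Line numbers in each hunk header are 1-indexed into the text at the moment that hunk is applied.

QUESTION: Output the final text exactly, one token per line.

Hunk 1: at line 7 remove [jnv,yelz] add [msjj,khsgi,phio] -> 11 lines: spnwt ynxd rzhv vdunt lua cucn ssbfq msjj khsgi phio ussy
Hunk 2: at line 7 remove [msjj,khsgi,phio] add [aajs,xxqbg,fyxs] -> 11 lines: spnwt ynxd rzhv vdunt lua cucn ssbfq aajs xxqbg fyxs ussy
Hunk 3: at line 3 remove [lua,cucn,ssbfq] add [zuh,tfdva] -> 10 lines: spnwt ynxd rzhv vdunt zuh tfdva aajs xxqbg fyxs ussy
Hunk 4: at line 5 remove [aajs,xxqbg] add [kybut] -> 9 lines: spnwt ynxd rzhv vdunt zuh tfdva kybut fyxs ussy
Hunk 5: at line 4 remove [tfdva,kybut] add [ffqut,faibu,wpqo] -> 10 lines: spnwt ynxd rzhv vdunt zuh ffqut faibu wpqo fyxs ussy

Answer: spnwt
ynxd
rzhv
vdunt
zuh
ffqut
faibu
wpqo
fyxs
ussy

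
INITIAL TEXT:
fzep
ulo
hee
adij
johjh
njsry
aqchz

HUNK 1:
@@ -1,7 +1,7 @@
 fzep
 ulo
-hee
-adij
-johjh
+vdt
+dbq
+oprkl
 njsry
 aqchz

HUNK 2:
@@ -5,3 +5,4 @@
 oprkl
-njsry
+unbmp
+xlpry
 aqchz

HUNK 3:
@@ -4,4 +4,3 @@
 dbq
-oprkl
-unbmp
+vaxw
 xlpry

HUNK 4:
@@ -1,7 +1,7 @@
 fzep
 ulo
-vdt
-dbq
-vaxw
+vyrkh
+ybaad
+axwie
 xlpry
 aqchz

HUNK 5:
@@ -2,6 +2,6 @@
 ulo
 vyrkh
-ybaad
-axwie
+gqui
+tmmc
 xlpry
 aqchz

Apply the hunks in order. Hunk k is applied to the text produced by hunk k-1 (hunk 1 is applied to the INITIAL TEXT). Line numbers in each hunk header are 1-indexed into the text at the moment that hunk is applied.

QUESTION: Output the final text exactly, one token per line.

Hunk 1: at line 1 remove [hee,adij,johjh] add [vdt,dbq,oprkl] -> 7 lines: fzep ulo vdt dbq oprkl njsry aqchz
Hunk 2: at line 5 remove [njsry] add [unbmp,xlpry] -> 8 lines: fzep ulo vdt dbq oprkl unbmp xlpry aqchz
Hunk 3: at line 4 remove [oprkl,unbmp] add [vaxw] -> 7 lines: fzep ulo vdt dbq vaxw xlpry aqchz
Hunk 4: at line 1 remove [vdt,dbq,vaxw] add [vyrkh,ybaad,axwie] -> 7 lines: fzep ulo vyrkh ybaad axwie xlpry aqchz
Hunk 5: at line 2 remove [ybaad,axwie] add [gqui,tmmc] -> 7 lines: fzep ulo vyrkh gqui tmmc xlpry aqchz

Answer: fzep
ulo
vyrkh
gqui
tmmc
xlpry
aqchz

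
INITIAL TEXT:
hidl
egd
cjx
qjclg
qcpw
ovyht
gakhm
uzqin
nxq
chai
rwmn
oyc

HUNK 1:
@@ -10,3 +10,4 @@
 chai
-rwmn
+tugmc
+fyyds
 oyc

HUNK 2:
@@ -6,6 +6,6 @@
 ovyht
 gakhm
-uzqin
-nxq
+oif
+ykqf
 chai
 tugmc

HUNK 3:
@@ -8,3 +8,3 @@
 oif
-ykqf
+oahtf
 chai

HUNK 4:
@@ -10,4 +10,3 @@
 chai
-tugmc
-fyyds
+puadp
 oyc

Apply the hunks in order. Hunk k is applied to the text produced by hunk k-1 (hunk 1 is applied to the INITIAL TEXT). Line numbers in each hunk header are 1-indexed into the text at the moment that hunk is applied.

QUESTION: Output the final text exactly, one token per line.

Answer: hidl
egd
cjx
qjclg
qcpw
ovyht
gakhm
oif
oahtf
chai
puadp
oyc

Derivation:
Hunk 1: at line 10 remove [rwmn] add [tugmc,fyyds] -> 13 lines: hidl egd cjx qjclg qcpw ovyht gakhm uzqin nxq chai tugmc fyyds oyc
Hunk 2: at line 6 remove [uzqin,nxq] add [oif,ykqf] -> 13 lines: hidl egd cjx qjclg qcpw ovyht gakhm oif ykqf chai tugmc fyyds oyc
Hunk 3: at line 8 remove [ykqf] add [oahtf] -> 13 lines: hidl egd cjx qjclg qcpw ovyht gakhm oif oahtf chai tugmc fyyds oyc
Hunk 4: at line 10 remove [tugmc,fyyds] add [puadp] -> 12 lines: hidl egd cjx qjclg qcpw ovyht gakhm oif oahtf chai puadp oyc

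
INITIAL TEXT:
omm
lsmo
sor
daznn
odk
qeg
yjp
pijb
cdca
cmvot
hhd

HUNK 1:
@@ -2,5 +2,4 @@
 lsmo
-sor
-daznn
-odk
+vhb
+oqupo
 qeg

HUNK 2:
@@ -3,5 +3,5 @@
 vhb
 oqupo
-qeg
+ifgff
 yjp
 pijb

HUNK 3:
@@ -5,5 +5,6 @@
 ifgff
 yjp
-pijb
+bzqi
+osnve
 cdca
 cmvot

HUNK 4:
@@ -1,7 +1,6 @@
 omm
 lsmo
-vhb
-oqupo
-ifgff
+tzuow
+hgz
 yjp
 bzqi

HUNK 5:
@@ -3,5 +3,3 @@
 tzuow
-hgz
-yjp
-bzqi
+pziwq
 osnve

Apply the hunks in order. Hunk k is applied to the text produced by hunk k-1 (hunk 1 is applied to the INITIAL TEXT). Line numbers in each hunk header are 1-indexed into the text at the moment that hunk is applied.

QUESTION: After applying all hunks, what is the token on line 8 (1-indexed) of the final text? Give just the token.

Answer: hhd

Derivation:
Hunk 1: at line 2 remove [sor,daznn,odk] add [vhb,oqupo] -> 10 lines: omm lsmo vhb oqupo qeg yjp pijb cdca cmvot hhd
Hunk 2: at line 3 remove [qeg] add [ifgff] -> 10 lines: omm lsmo vhb oqupo ifgff yjp pijb cdca cmvot hhd
Hunk 3: at line 5 remove [pijb] add [bzqi,osnve] -> 11 lines: omm lsmo vhb oqupo ifgff yjp bzqi osnve cdca cmvot hhd
Hunk 4: at line 1 remove [vhb,oqupo,ifgff] add [tzuow,hgz] -> 10 lines: omm lsmo tzuow hgz yjp bzqi osnve cdca cmvot hhd
Hunk 5: at line 3 remove [hgz,yjp,bzqi] add [pziwq] -> 8 lines: omm lsmo tzuow pziwq osnve cdca cmvot hhd
Final line 8: hhd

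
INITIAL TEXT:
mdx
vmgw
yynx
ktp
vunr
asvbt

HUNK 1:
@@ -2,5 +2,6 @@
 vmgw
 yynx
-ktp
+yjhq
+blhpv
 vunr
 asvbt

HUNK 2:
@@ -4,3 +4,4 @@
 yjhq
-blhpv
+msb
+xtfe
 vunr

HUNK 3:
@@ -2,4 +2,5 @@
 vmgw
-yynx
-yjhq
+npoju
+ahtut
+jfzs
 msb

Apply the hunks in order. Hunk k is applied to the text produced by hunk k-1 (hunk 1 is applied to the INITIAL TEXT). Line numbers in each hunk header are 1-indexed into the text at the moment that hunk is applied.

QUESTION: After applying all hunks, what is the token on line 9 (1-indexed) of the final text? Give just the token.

Answer: asvbt

Derivation:
Hunk 1: at line 2 remove [ktp] add [yjhq,blhpv] -> 7 lines: mdx vmgw yynx yjhq blhpv vunr asvbt
Hunk 2: at line 4 remove [blhpv] add [msb,xtfe] -> 8 lines: mdx vmgw yynx yjhq msb xtfe vunr asvbt
Hunk 3: at line 2 remove [yynx,yjhq] add [npoju,ahtut,jfzs] -> 9 lines: mdx vmgw npoju ahtut jfzs msb xtfe vunr asvbt
Final line 9: asvbt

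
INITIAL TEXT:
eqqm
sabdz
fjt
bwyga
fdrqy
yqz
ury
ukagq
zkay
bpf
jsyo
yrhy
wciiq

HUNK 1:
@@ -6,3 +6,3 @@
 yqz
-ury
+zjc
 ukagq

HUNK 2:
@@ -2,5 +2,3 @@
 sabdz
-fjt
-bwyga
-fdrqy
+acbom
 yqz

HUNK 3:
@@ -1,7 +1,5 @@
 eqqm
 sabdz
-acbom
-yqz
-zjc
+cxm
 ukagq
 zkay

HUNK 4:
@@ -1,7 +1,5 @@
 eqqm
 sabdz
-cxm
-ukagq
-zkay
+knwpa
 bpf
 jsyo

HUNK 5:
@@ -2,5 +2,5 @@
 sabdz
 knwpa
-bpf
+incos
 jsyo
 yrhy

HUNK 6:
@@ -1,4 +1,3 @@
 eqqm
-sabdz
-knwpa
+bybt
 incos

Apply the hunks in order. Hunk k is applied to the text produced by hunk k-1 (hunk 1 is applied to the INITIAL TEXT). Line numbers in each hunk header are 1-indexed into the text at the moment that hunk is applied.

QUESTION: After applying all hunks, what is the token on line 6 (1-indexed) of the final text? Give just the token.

Answer: wciiq

Derivation:
Hunk 1: at line 6 remove [ury] add [zjc] -> 13 lines: eqqm sabdz fjt bwyga fdrqy yqz zjc ukagq zkay bpf jsyo yrhy wciiq
Hunk 2: at line 2 remove [fjt,bwyga,fdrqy] add [acbom] -> 11 lines: eqqm sabdz acbom yqz zjc ukagq zkay bpf jsyo yrhy wciiq
Hunk 3: at line 1 remove [acbom,yqz,zjc] add [cxm] -> 9 lines: eqqm sabdz cxm ukagq zkay bpf jsyo yrhy wciiq
Hunk 4: at line 1 remove [cxm,ukagq,zkay] add [knwpa] -> 7 lines: eqqm sabdz knwpa bpf jsyo yrhy wciiq
Hunk 5: at line 2 remove [bpf] add [incos] -> 7 lines: eqqm sabdz knwpa incos jsyo yrhy wciiq
Hunk 6: at line 1 remove [sabdz,knwpa] add [bybt] -> 6 lines: eqqm bybt incos jsyo yrhy wciiq
Final line 6: wciiq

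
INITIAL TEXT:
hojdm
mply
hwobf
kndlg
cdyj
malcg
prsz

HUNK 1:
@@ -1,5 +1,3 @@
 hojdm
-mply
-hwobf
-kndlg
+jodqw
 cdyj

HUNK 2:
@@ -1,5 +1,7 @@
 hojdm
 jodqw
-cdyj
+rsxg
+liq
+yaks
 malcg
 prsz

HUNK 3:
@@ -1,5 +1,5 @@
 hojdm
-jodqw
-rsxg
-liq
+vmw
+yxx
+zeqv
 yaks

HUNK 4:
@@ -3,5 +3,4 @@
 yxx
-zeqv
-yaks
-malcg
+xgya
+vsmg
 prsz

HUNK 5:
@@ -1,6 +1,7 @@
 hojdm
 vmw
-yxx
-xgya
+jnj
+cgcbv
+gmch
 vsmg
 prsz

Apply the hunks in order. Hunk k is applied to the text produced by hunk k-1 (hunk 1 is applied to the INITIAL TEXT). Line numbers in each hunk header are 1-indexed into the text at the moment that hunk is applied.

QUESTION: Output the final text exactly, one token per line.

Hunk 1: at line 1 remove [mply,hwobf,kndlg] add [jodqw] -> 5 lines: hojdm jodqw cdyj malcg prsz
Hunk 2: at line 1 remove [cdyj] add [rsxg,liq,yaks] -> 7 lines: hojdm jodqw rsxg liq yaks malcg prsz
Hunk 3: at line 1 remove [jodqw,rsxg,liq] add [vmw,yxx,zeqv] -> 7 lines: hojdm vmw yxx zeqv yaks malcg prsz
Hunk 4: at line 3 remove [zeqv,yaks,malcg] add [xgya,vsmg] -> 6 lines: hojdm vmw yxx xgya vsmg prsz
Hunk 5: at line 1 remove [yxx,xgya] add [jnj,cgcbv,gmch] -> 7 lines: hojdm vmw jnj cgcbv gmch vsmg prsz

Answer: hojdm
vmw
jnj
cgcbv
gmch
vsmg
prsz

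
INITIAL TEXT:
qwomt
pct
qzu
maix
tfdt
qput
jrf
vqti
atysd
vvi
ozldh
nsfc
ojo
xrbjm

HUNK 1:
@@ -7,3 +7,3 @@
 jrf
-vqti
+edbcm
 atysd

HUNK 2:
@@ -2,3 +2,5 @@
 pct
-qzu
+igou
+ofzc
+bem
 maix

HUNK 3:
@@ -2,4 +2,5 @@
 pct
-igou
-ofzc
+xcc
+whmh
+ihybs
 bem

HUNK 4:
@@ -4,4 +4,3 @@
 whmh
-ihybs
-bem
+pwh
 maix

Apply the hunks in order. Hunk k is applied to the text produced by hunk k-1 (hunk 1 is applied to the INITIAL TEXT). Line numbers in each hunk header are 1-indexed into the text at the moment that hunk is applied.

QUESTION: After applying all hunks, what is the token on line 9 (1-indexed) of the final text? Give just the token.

Hunk 1: at line 7 remove [vqti] add [edbcm] -> 14 lines: qwomt pct qzu maix tfdt qput jrf edbcm atysd vvi ozldh nsfc ojo xrbjm
Hunk 2: at line 2 remove [qzu] add [igou,ofzc,bem] -> 16 lines: qwomt pct igou ofzc bem maix tfdt qput jrf edbcm atysd vvi ozldh nsfc ojo xrbjm
Hunk 3: at line 2 remove [igou,ofzc] add [xcc,whmh,ihybs] -> 17 lines: qwomt pct xcc whmh ihybs bem maix tfdt qput jrf edbcm atysd vvi ozldh nsfc ojo xrbjm
Hunk 4: at line 4 remove [ihybs,bem] add [pwh] -> 16 lines: qwomt pct xcc whmh pwh maix tfdt qput jrf edbcm atysd vvi ozldh nsfc ojo xrbjm
Final line 9: jrf

Answer: jrf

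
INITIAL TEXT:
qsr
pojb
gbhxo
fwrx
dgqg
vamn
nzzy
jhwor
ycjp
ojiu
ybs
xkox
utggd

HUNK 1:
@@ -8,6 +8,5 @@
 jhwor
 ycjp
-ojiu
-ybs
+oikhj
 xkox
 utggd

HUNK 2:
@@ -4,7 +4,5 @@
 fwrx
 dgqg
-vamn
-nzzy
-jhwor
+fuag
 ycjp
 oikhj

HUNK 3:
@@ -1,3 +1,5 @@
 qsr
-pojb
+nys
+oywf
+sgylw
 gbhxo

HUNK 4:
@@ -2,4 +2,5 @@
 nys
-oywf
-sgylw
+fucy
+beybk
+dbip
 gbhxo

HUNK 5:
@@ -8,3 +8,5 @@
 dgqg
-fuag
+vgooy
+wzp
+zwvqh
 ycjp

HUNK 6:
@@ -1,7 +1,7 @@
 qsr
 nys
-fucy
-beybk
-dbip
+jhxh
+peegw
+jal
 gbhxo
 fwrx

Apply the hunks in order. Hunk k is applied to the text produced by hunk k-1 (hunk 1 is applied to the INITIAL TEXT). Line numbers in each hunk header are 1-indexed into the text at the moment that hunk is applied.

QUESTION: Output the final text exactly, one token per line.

Hunk 1: at line 8 remove [ojiu,ybs] add [oikhj] -> 12 lines: qsr pojb gbhxo fwrx dgqg vamn nzzy jhwor ycjp oikhj xkox utggd
Hunk 2: at line 4 remove [vamn,nzzy,jhwor] add [fuag] -> 10 lines: qsr pojb gbhxo fwrx dgqg fuag ycjp oikhj xkox utggd
Hunk 3: at line 1 remove [pojb] add [nys,oywf,sgylw] -> 12 lines: qsr nys oywf sgylw gbhxo fwrx dgqg fuag ycjp oikhj xkox utggd
Hunk 4: at line 2 remove [oywf,sgylw] add [fucy,beybk,dbip] -> 13 lines: qsr nys fucy beybk dbip gbhxo fwrx dgqg fuag ycjp oikhj xkox utggd
Hunk 5: at line 8 remove [fuag] add [vgooy,wzp,zwvqh] -> 15 lines: qsr nys fucy beybk dbip gbhxo fwrx dgqg vgooy wzp zwvqh ycjp oikhj xkox utggd
Hunk 6: at line 1 remove [fucy,beybk,dbip] add [jhxh,peegw,jal] -> 15 lines: qsr nys jhxh peegw jal gbhxo fwrx dgqg vgooy wzp zwvqh ycjp oikhj xkox utggd

Answer: qsr
nys
jhxh
peegw
jal
gbhxo
fwrx
dgqg
vgooy
wzp
zwvqh
ycjp
oikhj
xkox
utggd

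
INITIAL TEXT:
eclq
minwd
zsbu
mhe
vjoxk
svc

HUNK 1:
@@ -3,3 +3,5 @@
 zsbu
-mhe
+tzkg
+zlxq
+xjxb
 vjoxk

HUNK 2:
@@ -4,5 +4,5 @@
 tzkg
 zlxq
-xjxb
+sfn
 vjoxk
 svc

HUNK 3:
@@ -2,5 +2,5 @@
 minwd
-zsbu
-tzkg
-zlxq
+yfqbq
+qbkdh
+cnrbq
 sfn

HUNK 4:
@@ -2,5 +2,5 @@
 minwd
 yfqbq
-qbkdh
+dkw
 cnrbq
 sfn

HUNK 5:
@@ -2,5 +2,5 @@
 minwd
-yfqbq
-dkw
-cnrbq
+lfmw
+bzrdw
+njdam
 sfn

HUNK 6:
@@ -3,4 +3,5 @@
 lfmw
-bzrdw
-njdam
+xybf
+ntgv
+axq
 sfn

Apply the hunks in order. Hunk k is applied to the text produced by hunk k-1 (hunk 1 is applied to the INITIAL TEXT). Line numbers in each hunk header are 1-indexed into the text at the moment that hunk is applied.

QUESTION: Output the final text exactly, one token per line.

Answer: eclq
minwd
lfmw
xybf
ntgv
axq
sfn
vjoxk
svc

Derivation:
Hunk 1: at line 3 remove [mhe] add [tzkg,zlxq,xjxb] -> 8 lines: eclq minwd zsbu tzkg zlxq xjxb vjoxk svc
Hunk 2: at line 4 remove [xjxb] add [sfn] -> 8 lines: eclq minwd zsbu tzkg zlxq sfn vjoxk svc
Hunk 3: at line 2 remove [zsbu,tzkg,zlxq] add [yfqbq,qbkdh,cnrbq] -> 8 lines: eclq minwd yfqbq qbkdh cnrbq sfn vjoxk svc
Hunk 4: at line 2 remove [qbkdh] add [dkw] -> 8 lines: eclq minwd yfqbq dkw cnrbq sfn vjoxk svc
Hunk 5: at line 2 remove [yfqbq,dkw,cnrbq] add [lfmw,bzrdw,njdam] -> 8 lines: eclq minwd lfmw bzrdw njdam sfn vjoxk svc
Hunk 6: at line 3 remove [bzrdw,njdam] add [xybf,ntgv,axq] -> 9 lines: eclq minwd lfmw xybf ntgv axq sfn vjoxk svc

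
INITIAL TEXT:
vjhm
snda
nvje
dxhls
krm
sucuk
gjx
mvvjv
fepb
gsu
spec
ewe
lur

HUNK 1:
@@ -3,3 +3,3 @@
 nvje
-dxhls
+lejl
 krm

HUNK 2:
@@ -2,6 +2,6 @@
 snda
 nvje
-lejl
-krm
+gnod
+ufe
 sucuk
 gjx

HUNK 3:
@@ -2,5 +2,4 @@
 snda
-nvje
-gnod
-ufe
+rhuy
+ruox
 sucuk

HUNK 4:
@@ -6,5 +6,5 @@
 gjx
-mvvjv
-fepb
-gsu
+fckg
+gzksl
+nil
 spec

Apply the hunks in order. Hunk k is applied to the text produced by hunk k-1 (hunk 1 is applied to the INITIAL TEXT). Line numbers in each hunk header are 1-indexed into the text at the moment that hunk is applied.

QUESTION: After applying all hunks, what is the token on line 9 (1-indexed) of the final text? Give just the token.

Hunk 1: at line 3 remove [dxhls] add [lejl] -> 13 lines: vjhm snda nvje lejl krm sucuk gjx mvvjv fepb gsu spec ewe lur
Hunk 2: at line 2 remove [lejl,krm] add [gnod,ufe] -> 13 lines: vjhm snda nvje gnod ufe sucuk gjx mvvjv fepb gsu spec ewe lur
Hunk 3: at line 2 remove [nvje,gnod,ufe] add [rhuy,ruox] -> 12 lines: vjhm snda rhuy ruox sucuk gjx mvvjv fepb gsu spec ewe lur
Hunk 4: at line 6 remove [mvvjv,fepb,gsu] add [fckg,gzksl,nil] -> 12 lines: vjhm snda rhuy ruox sucuk gjx fckg gzksl nil spec ewe lur
Final line 9: nil

Answer: nil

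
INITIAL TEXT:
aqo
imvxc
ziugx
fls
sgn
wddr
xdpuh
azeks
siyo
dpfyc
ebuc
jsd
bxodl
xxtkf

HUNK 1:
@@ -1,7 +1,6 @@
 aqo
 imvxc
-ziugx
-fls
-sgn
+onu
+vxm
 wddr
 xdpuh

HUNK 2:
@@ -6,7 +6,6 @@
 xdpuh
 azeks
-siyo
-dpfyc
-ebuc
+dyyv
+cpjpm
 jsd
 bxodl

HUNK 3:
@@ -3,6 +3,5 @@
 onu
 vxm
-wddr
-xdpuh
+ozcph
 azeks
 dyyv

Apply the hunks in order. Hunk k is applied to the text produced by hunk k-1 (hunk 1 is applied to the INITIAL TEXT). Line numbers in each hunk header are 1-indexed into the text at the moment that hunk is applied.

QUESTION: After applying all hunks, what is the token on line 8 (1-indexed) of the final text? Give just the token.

Hunk 1: at line 1 remove [ziugx,fls,sgn] add [onu,vxm] -> 13 lines: aqo imvxc onu vxm wddr xdpuh azeks siyo dpfyc ebuc jsd bxodl xxtkf
Hunk 2: at line 6 remove [siyo,dpfyc,ebuc] add [dyyv,cpjpm] -> 12 lines: aqo imvxc onu vxm wddr xdpuh azeks dyyv cpjpm jsd bxodl xxtkf
Hunk 3: at line 3 remove [wddr,xdpuh] add [ozcph] -> 11 lines: aqo imvxc onu vxm ozcph azeks dyyv cpjpm jsd bxodl xxtkf
Final line 8: cpjpm

Answer: cpjpm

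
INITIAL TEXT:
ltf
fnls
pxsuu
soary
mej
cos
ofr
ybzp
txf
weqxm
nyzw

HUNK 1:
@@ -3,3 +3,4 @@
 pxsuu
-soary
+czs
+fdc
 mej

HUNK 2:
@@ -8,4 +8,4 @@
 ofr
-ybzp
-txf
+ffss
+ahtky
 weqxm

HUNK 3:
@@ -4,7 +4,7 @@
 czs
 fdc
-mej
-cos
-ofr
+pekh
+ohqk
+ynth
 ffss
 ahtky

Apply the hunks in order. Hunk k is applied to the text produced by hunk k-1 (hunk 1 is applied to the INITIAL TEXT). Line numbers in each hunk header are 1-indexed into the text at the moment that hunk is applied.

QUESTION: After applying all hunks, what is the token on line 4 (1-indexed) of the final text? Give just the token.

Answer: czs

Derivation:
Hunk 1: at line 3 remove [soary] add [czs,fdc] -> 12 lines: ltf fnls pxsuu czs fdc mej cos ofr ybzp txf weqxm nyzw
Hunk 2: at line 8 remove [ybzp,txf] add [ffss,ahtky] -> 12 lines: ltf fnls pxsuu czs fdc mej cos ofr ffss ahtky weqxm nyzw
Hunk 3: at line 4 remove [mej,cos,ofr] add [pekh,ohqk,ynth] -> 12 lines: ltf fnls pxsuu czs fdc pekh ohqk ynth ffss ahtky weqxm nyzw
Final line 4: czs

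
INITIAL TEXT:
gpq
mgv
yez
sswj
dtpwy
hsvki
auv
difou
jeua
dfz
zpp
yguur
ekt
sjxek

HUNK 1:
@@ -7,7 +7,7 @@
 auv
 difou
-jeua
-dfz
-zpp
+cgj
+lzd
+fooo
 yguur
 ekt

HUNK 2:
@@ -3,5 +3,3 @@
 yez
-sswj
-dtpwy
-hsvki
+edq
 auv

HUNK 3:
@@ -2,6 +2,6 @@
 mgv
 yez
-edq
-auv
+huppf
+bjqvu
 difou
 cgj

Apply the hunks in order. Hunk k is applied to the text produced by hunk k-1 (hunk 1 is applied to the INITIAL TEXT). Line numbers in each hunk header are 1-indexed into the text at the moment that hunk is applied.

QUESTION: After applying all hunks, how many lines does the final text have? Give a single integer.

Answer: 12

Derivation:
Hunk 1: at line 7 remove [jeua,dfz,zpp] add [cgj,lzd,fooo] -> 14 lines: gpq mgv yez sswj dtpwy hsvki auv difou cgj lzd fooo yguur ekt sjxek
Hunk 2: at line 3 remove [sswj,dtpwy,hsvki] add [edq] -> 12 lines: gpq mgv yez edq auv difou cgj lzd fooo yguur ekt sjxek
Hunk 3: at line 2 remove [edq,auv] add [huppf,bjqvu] -> 12 lines: gpq mgv yez huppf bjqvu difou cgj lzd fooo yguur ekt sjxek
Final line count: 12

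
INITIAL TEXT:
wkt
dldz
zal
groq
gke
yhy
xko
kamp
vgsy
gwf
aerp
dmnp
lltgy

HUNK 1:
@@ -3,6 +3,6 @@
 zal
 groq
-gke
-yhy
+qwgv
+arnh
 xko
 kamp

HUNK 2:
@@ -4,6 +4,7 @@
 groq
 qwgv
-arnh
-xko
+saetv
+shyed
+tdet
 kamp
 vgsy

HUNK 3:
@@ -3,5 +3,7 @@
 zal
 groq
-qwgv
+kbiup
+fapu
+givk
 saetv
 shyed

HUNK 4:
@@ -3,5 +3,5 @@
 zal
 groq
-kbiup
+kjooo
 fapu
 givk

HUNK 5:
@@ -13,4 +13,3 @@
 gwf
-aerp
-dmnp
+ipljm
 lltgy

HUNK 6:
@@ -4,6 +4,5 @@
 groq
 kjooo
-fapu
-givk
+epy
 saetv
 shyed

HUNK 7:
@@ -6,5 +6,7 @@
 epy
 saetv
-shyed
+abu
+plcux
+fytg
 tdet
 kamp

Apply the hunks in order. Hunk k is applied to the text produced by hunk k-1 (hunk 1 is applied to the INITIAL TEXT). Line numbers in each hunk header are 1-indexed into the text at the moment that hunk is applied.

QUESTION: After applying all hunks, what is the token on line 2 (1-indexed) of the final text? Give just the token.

Hunk 1: at line 3 remove [gke,yhy] add [qwgv,arnh] -> 13 lines: wkt dldz zal groq qwgv arnh xko kamp vgsy gwf aerp dmnp lltgy
Hunk 2: at line 4 remove [arnh,xko] add [saetv,shyed,tdet] -> 14 lines: wkt dldz zal groq qwgv saetv shyed tdet kamp vgsy gwf aerp dmnp lltgy
Hunk 3: at line 3 remove [qwgv] add [kbiup,fapu,givk] -> 16 lines: wkt dldz zal groq kbiup fapu givk saetv shyed tdet kamp vgsy gwf aerp dmnp lltgy
Hunk 4: at line 3 remove [kbiup] add [kjooo] -> 16 lines: wkt dldz zal groq kjooo fapu givk saetv shyed tdet kamp vgsy gwf aerp dmnp lltgy
Hunk 5: at line 13 remove [aerp,dmnp] add [ipljm] -> 15 lines: wkt dldz zal groq kjooo fapu givk saetv shyed tdet kamp vgsy gwf ipljm lltgy
Hunk 6: at line 4 remove [fapu,givk] add [epy] -> 14 lines: wkt dldz zal groq kjooo epy saetv shyed tdet kamp vgsy gwf ipljm lltgy
Hunk 7: at line 6 remove [shyed] add [abu,plcux,fytg] -> 16 lines: wkt dldz zal groq kjooo epy saetv abu plcux fytg tdet kamp vgsy gwf ipljm lltgy
Final line 2: dldz

Answer: dldz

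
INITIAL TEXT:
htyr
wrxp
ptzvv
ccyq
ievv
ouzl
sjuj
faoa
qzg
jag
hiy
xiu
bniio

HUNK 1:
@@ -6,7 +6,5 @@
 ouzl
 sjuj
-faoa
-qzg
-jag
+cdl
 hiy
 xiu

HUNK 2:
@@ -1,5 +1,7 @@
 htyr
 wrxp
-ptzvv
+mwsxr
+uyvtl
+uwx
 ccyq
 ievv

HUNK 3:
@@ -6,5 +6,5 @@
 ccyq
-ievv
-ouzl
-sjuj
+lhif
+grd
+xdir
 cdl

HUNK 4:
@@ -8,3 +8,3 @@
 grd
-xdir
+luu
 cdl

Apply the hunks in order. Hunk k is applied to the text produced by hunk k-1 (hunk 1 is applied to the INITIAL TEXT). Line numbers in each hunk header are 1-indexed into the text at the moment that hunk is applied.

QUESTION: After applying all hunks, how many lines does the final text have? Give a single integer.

Answer: 13

Derivation:
Hunk 1: at line 6 remove [faoa,qzg,jag] add [cdl] -> 11 lines: htyr wrxp ptzvv ccyq ievv ouzl sjuj cdl hiy xiu bniio
Hunk 2: at line 1 remove [ptzvv] add [mwsxr,uyvtl,uwx] -> 13 lines: htyr wrxp mwsxr uyvtl uwx ccyq ievv ouzl sjuj cdl hiy xiu bniio
Hunk 3: at line 6 remove [ievv,ouzl,sjuj] add [lhif,grd,xdir] -> 13 lines: htyr wrxp mwsxr uyvtl uwx ccyq lhif grd xdir cdl hiy xiu bniio
Hunk 4: at line 8 remove [xdir] add [luu] -> 13 lines: htyr wrxp mwsxr uyvtl uwx ccyq lhif grd luu cdl hiy xiu bniio
Final line count: 13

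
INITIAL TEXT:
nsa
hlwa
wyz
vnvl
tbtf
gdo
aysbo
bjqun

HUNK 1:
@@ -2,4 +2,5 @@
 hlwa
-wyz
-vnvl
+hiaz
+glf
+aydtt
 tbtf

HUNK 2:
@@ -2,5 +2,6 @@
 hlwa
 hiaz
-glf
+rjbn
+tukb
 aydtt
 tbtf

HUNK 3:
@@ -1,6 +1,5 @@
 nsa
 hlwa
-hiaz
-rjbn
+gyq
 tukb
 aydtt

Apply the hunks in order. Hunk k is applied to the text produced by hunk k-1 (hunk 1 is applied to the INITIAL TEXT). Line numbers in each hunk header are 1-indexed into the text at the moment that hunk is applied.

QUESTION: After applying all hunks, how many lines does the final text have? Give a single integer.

Answer: 9

Derivation:
Hunk 1: at line 2 remove [wyz,vnvl] add [hiaz,glf,aydtt] -> 9 lines: nsa hlwa hiaz glf aydtt tbtf gdo aysbo bjqun
Hunk 2: at line 2 remove [glf] add [rjbn,tukb] -> 10 lines: nsa hlwa hiaz rjbn tukb aydtt tbtf gdo aysbo bjqun
Hunk 3: at line 1 remove [hiaz,rjbn] add [gyq] -> 9 lines: nsa hlwa gyq tukb aydtt tbtf gdo aysbo bjqun
Final line count: 9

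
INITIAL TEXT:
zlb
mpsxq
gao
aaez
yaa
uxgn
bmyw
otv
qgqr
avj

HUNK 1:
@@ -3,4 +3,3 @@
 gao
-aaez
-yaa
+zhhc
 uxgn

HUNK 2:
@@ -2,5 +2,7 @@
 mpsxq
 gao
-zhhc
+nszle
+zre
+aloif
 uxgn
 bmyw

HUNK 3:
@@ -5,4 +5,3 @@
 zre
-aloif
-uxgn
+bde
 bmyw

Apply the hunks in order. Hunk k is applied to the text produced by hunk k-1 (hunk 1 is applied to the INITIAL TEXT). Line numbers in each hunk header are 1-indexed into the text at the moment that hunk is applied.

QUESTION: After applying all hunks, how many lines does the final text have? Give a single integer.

Hunk 1: at line 3 remove [aaez,yaa] add [zhhc] -> 9 lines: zlb mpsxq gao zhhc uxgn bmyw otv qgqr avj
Hunk 2: at line 2 remove [zhhc] add [nszle,zre,aloif] -> 11 lines: zlb mpsxq gao nszle zre aloif uxgn bmyw otv qgqr avj
Hunk 3: at line 5 remove [aloif,uxgn] add [bde] -> 10 lines: zlb mpsxq gao nszle zre bde bmyw otv qgqr avj
Final line count: 10

Answer: 10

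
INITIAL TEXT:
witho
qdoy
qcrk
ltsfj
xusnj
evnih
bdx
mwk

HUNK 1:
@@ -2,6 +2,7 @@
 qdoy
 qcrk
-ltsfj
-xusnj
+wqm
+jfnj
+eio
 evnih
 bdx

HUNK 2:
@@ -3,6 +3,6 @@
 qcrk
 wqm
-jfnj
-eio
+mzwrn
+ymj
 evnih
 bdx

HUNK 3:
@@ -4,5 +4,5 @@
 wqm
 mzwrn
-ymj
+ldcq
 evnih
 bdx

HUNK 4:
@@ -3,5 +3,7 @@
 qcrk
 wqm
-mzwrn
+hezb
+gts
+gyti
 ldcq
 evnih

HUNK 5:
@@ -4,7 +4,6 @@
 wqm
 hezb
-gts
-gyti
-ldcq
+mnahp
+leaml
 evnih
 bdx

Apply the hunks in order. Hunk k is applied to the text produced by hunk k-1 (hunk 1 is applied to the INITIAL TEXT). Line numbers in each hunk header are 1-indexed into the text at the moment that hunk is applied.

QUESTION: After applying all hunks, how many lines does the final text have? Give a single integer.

Hunk 1: at line 2 remove [ltsfj,xusnj] add [wqm,jfnj,eio] -> 9 lines: witho qdoy qcrk wqm jfnj eio evnih bdx mwk
Hunk 2: at line 3 remove [jfnj,eio] add [mzwrn,ymj] -> 9 lines: witho qdoy qcrk wqm mzwrn ymj evnih bdx mwk
Hunk 3: at line 4 remove [ymj] add [ldcq] -> 9 lines: witho qdoy qcrk wqm mzwrn ldcq evnih bdx mwk
Hunk 4: at line 3 remove [mzwrn] add [hezb,gts,gyti] -> 11 lines: witho qdoy qcrk wqm hezb gts gyti ldcq evnih bdx mwk
Hunk 5: at line 4 remove [gts,gyti,ldcq] add [mnahp,leaml] -> 10 lines: witho qdoy qcrk wqm hezb mnahp leaml evnih bdx mwk
Final line count: 10

Answer: 10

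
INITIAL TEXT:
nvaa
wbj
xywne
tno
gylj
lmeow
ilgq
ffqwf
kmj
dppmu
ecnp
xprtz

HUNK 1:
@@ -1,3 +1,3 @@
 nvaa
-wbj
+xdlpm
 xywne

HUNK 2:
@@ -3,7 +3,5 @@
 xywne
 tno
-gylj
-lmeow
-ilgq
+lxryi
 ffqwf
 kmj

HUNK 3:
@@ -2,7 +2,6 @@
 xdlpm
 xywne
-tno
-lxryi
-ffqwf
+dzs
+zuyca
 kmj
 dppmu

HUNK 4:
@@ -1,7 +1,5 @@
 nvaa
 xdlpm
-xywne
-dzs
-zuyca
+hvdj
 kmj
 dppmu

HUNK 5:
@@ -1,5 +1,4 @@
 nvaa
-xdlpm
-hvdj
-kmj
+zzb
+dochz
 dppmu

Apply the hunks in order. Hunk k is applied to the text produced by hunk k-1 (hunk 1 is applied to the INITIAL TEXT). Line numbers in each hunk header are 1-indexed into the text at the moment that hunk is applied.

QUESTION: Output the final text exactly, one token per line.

Answer: nvaa
zzb
dochz
dppmu
ecnp
xprtz

Derivation:
Hunk 1: at line 1 remove [wbj] add [xdlpm] -> 12 lines: nvaa xdlpm xywne tno gylj lmeow ilgq ffqwf kmj dppmu ecnp xprtz
Hunk 2: at line 3 remove [gylj,lmeow,ilgq] add [lxryi] -> 10 lines: nvaa xdlpm xywne tno lxryi ffqwf kmj dppmu ecnp xprtz
Hunk 3: at line 2 remove [tno,lxryi,ffqwf] add [dzs,zuyca] -> 9 lines: nvaa xdlpm xywne dzs zuyca kmj dppmu ecnp xprtz
Hunk 4: at line 1 remove [xywne,dzs,zuyca] add [hvdj] -> 7 lines: nvaa xdlpm hvdj kmj dppmu ecnp xprtz
Hunk 5: at line 1 remove [xdlpm,hvdj,kmj] add [zzb,dochz] -> 6 lines: nvaa zzb dochz dppmu ecnp xprtz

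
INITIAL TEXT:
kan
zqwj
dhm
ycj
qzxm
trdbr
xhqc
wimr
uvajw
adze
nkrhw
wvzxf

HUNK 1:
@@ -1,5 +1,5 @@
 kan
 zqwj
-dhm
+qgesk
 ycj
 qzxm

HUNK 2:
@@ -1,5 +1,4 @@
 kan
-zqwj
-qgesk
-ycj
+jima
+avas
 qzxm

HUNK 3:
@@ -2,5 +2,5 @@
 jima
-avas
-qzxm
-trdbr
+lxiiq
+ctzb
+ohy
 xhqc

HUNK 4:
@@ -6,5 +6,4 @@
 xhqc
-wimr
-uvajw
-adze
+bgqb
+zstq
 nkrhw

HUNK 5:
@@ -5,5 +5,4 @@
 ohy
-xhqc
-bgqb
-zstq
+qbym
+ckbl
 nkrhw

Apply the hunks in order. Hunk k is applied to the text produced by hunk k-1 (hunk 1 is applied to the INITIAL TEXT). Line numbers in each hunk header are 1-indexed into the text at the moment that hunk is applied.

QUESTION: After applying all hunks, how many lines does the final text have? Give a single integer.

Answer: 9

Derivation:
Hunk 1: at line 1 remove [dhm] add [qgesk] -> 12 lines: kan zqwj qgesk ycj qzxm trdbr xhqc wimr uvajw adze nkrhw wvzxf
Hunk 2: at line 1 remove [zqwj,qgesk,ycj] add [jima,avas] -> 11 lines: kan jima avas qzxm trdbr xhqc wimr uvajw adze nkrhw wvzxf
Hunk 3: at line 2 remove [avas,qzxm,trdbr] add [lxiiq,ctzb,ohy] -> 11 lines: kan jima lxiiq ctzb ohy xhqc wimr uvajw adze nkrhw wvzxf
Hunk 4: at line 6 remove [wimr,uvajw,adze] add [bgqb,zstq] -> 10 lines: kan jima lxiiq ctzb ohy xhqc bgqb zstq nkrhw wvzxf
Hunk 5: at line 5 remove [xhqc,bgqb,zstq] add [qbym,ckbl] -> 9 lines: kan jima lxiiq ctzb ohy qbym ckbl nkrhw wvzxf
Final line count: 9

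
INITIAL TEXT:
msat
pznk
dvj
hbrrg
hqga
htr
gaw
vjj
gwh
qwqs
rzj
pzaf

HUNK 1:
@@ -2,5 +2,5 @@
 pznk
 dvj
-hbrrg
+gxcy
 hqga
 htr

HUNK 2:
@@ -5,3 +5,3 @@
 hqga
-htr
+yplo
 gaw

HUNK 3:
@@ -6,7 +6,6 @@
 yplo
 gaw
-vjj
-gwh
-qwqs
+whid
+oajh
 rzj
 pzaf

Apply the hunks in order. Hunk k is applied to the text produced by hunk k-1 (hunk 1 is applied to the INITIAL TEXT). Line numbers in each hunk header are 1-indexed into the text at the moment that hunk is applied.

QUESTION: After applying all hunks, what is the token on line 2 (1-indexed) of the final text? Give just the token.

Hunk 1: at line 2 remove [hbrrg] add [gxcy] -> 12 lines: msat pznk dvj gxcy hqga htr gaw vjj gwh qwqs rzj pzaf
Hunk 2: at line 5 remove [htr] add [yplo] -> 12 lines: msat pznk dvj gxcy hqga yplo gaw vjj gwh qwqs rzj pzaf
Hunk 3: at line 6 remove [vjj,gwh,qwqs] add [whid,oajh] -> 11 lines: msat pznk dvj gxcy hqga yplo gaw whid oajh rzj pzaf
Final line 2: pznk

Answer: pznk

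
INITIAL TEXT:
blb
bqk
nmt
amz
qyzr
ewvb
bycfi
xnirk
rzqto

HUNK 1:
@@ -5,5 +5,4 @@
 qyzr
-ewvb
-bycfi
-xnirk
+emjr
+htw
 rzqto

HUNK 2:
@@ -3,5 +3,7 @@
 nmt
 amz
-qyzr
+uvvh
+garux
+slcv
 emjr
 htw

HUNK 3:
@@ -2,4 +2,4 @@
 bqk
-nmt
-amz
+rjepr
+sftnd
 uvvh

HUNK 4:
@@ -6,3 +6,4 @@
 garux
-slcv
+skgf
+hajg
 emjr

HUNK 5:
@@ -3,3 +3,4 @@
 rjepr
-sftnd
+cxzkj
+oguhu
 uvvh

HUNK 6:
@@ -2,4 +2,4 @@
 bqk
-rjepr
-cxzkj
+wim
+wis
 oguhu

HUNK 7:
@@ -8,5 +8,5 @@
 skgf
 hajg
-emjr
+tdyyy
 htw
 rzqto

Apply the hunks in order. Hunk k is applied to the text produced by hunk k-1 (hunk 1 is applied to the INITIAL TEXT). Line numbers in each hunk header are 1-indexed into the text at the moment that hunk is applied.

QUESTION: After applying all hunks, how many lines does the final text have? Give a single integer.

Answer: 12

Derivation:
Hunk 1: at line 5 remove [ewvb,bycfi,xnirk] add [emjr,htw] -> 8 lines: blb bqk nmt amz qyzr emjr htw rzqto
Hunk 2: at line 3 remove [qyzr] add [uvvh,garux,slcv] -> 10 lines: blb bqk nmt amz uvvh garux slcv emjr htw rzqto
Hunk 3: at line 2 remove [nmt,amz] add [rjepr,sftnd] -> 10 lines: blb bqk rjepr sftnd uvvh garux slcv emjr htw rzqto
Hunk 4: at line 6 remove [slcv] add [skgf,hajg] -> 11 lines: blb bqk rjepr sftnd uvvh garux skgf hajg emjr htw rzqto
Hunk 5: at line 3 remove [sftnd] add [cxzkj,oguhu] -> 12 lines: blb bqk rjepr cxzkj oguhu uvvh garux skgf hajg emjr htw rzqto
Hunk 6: at line 2 remove [rjepr,cxzkj] add [wim,wis] -> 12 lines: blb bqk wim wis oguhu uvvh garux skgf hajg emjr htw rzqto
Hunk 7: at line 8 remove [emjr] add [tdyyy] -> 12 lines: blb bqk wim wis oguhu uvvh garux skgf hajg tdyyy htw rzqto
Final line count: 12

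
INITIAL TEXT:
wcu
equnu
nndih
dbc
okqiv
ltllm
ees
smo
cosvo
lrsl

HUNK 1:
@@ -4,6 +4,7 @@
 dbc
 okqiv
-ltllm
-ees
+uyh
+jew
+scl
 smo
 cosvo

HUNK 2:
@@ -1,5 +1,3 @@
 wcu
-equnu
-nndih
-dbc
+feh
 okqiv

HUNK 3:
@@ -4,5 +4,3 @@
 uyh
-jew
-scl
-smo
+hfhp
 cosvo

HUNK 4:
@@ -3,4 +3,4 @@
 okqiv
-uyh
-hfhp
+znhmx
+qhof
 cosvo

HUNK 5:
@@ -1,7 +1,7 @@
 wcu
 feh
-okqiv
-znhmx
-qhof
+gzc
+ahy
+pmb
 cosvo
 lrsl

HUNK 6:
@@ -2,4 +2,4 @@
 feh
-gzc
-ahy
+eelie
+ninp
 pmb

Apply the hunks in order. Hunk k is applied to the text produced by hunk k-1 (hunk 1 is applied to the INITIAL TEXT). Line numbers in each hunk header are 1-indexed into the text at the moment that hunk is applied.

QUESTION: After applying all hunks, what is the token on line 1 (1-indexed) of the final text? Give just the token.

Hunk 1: at line 4 remove [ltllm,ees] add [uyh,jew,scl] -> 11 lines: wcu equnu nndih dbc okqiv uyh jew scl smo cosvo lrsl
Hunk 2: at line 1 remove [equnu,nndih,dbc] add [feh] -> 9 lines: wcu feh okqiv uyh jew scl smo cosvo lrsl
Hunk 3: at line 4 remove [jew,scl,smo] add [hfhp] -> 7 lines: wcu feh okqiv uyh hfhp cosvo lrsl
Hunk 4: at line 3 remove [uyh,hfhp] add [znhmx,qhof] -> 7 lines: wcu feh okqiv znhmx qhof cosvo lrsl
Hunk 5: at line 1 remove [okqiv,znhmx,qhof] add [gzc,ahy,pmb] -> 7 lines: wcu feh gzc ahy pmb cosvo lrsl
Hunk 6: at line 2 remove [gzc,ahy] add [eelie,ninp] -> 7 lines: wcu feh eelie ninp pmb cosvo lrsl
Final line 1: wcu

Answer: wcu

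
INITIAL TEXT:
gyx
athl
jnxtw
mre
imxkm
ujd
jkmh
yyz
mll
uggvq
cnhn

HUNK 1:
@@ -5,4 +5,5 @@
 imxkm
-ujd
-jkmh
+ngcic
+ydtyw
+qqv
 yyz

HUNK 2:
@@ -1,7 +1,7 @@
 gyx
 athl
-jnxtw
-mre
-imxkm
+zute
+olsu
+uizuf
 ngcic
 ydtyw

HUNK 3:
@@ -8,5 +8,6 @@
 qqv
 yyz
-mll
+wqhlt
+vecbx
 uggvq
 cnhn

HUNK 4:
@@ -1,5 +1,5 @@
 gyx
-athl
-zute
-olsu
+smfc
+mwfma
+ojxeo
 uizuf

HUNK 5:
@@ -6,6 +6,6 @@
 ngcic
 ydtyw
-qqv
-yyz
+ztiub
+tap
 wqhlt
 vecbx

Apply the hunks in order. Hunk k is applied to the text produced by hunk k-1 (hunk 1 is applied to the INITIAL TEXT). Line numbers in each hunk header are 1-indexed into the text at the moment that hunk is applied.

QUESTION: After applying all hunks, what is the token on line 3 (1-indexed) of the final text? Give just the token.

Answer: mwfma

Derivation:
Hunk 1: at line 5 remove [ujd,jkmh] add [ngcic,ydtyw,qqv] -> 12 lines: gyx athl jnxtw mre imxkm ngcic ydtyw qqv yyz mll uggvq cnhn
Hunk 2: at line 1 remove [jnxtw,mre,imxkm] add [zute,olsu,uizuf] -> 12 lines: gyx athl zute olsu uizuf ngcic ydtyw qqv yyz mll uggvq cnhn
Hunk 3: at line 8 remove [mll] add [wqhlt,vecbx] -> 13 lines: gyx athl zute olsu uizuf ngcic ydtyw qqv yyz wqhlt vecbx uggvq cnhn
Hunk 4: at line 1 remove [athl,zute,olsu] add [smfc,mwfma,ojxeo] -> 13 lines: gyx smfc mwfma ojxeo uizuf ngcic ydtyw qqv yyz wqhlt vecbx uggvq cnhn
Hunk 5: at line 6 remove [qqv,yyz] add [ztiub,tap] -> 13 lines: gyx smfc mwfma ojxeo uizuf ngcic ydtyw ztiub tap wqhlt vecbx uggvq cnhn
Final line 3: mwfma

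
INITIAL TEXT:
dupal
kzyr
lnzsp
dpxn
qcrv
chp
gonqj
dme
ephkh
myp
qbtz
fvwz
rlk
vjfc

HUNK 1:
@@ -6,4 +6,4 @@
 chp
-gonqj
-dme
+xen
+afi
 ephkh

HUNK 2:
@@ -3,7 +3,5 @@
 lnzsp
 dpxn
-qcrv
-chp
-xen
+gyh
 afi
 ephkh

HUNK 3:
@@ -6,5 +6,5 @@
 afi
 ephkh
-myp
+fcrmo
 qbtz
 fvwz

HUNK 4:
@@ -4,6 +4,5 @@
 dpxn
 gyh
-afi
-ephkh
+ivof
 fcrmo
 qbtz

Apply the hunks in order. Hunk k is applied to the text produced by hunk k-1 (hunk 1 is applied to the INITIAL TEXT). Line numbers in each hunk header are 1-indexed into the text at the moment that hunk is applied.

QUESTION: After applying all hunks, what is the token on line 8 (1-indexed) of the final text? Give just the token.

Hunk 1: at line 6 remove [gonqj,dme] add [xen,afi] -> 14 lines: dupal kzyr lnzsp dpxn qcrv chp xen afi ephkh myp qbtz fvwz rlk vjfc
Hunk 2: at line 3 remove [qcrv,chp,xen] add [gyh] -> 12 lines: dupal kzyr lnzsp dpxn gyh afi ephkh myp qbtz fvwz rlk vjfc
Hunk 3: at line 6 remove [myp] add [fcrmo] -> 12 lines: dupal kzyr lnzsp dpxn gyh afi ephkh fcrmo qbtz fvwz rlk vjfc
Hunk 4: at line 4 remove [afi,ephkh] add [ivof] -> 11 lines: dupal kzyr lnzsp dpxn gyh ivof fcrmo qbtz fvwz rlk vjfc
Final line 8: qbtz

Answer: qbtz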